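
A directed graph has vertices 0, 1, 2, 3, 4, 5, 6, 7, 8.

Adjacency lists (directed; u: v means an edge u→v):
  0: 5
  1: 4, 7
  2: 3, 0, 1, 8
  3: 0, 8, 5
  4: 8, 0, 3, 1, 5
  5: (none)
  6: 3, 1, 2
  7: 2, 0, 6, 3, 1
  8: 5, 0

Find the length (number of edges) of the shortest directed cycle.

2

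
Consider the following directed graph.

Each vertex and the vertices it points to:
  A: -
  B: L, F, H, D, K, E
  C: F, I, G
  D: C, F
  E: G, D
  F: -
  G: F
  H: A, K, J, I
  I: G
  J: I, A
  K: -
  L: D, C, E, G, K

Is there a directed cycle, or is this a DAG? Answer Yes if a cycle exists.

No

DFS with white/gray/black marking, starting from D:
D gray
  C gray
    F gray
    F black
    I gray
      G gray
        G→F: F black — skip
      G black
    I black
    C→G: G black — skip
  C black
  D→F: F black — skip
D black
A gray
A black
B gray
  L gray
    L→D: D black — skip
    L→C: C black — skip
    E gray
      E→G: G black — skip
      E→D: D black — skip
    E black
    L→G: G black — skip
    K gray
    K black
  L black
  B→F: F black — skip
  H gray
    H→A: A black — skip
    H→K: K black — skip
    J gray
      J→I: I black — skip
      J→A: A black — skip
    J black
    H→I: I black — skip
  H black
  B→D: D black — skip
  B→K: K black — skip
  B→E: E black — skip
B black
Every edge goes to a white or black vertex — no back edge, so the graph is acyclic.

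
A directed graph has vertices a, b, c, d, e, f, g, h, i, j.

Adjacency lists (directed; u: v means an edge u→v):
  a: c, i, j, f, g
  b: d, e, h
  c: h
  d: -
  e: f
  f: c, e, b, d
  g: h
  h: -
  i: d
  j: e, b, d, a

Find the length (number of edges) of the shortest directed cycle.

2

For each vertex v, BFS finds the shortest path from v back to v.
The shortest such closed walk is a → j → a, length 2.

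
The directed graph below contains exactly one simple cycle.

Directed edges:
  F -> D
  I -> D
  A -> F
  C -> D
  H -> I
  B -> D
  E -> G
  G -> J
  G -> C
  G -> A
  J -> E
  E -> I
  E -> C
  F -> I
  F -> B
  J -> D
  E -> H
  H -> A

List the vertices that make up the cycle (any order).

DFS with gray/black marking from E:
E gray
  I gray
    D gray
    D black
  I black
  C gray
    C→D: D black — skip
  C black
  H gray
    H→I: I black — skip
    A gray
      F gray
        F→I: I black — skip
        B gray
          B→D: D black — skip
        B black
        F→D: D black — skip
      F black
    A black
  H black
  G gray
    G→A: A black — skip
    J gray
      J→E: E is gray → back edge
Back edge closes the cycle E → G → J → E; its vertices are {E, G, J}.

E, G, J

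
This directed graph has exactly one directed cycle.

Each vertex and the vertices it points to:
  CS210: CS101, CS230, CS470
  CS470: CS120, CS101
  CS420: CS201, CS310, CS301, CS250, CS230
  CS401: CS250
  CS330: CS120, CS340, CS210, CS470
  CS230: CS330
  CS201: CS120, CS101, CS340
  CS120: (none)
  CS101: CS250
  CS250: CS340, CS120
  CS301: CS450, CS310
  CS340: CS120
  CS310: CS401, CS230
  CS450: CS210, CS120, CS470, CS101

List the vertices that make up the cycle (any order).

DFS with gray/black marking from CS230:
CS230 gray
  CS330 gray
    CS120 gray
    CS120 black
    CS340 gray
      CS340→CS120: CS120 black — skip
    CS340 black
    CS210 gray
      CS101 gray
        CS250 gray
          CS250→CS340: CS340 black — skip
          CS250→CS120: CS120 black — skip
        CS250 black
      CS101 black
      CS210→CS230: CS230 is gray → back edge
Back edge closes the cycle CS230 → CS330 → CS210 → CS230; its vertices are {CS210, CS230, CS330}.

CS210, CS230, CS330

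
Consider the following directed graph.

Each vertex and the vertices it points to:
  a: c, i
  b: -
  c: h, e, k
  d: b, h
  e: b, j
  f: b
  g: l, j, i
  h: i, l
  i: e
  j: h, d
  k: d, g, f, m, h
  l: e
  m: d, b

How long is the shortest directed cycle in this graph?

4

For each vertex v, BFS finds the shortest path from v back to v.
The shortest such closed walk is h → l → e → j → h, length 4.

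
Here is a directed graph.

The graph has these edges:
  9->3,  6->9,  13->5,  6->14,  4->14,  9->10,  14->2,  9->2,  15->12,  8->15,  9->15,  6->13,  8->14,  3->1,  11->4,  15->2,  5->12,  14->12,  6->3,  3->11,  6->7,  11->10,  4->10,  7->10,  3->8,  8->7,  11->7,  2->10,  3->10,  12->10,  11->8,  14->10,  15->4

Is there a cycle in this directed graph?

No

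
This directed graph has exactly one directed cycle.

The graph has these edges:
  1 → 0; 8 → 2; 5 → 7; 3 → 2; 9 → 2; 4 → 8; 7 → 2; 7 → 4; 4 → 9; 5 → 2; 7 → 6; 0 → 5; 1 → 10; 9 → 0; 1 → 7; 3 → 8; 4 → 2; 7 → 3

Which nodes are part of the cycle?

0, 4, 5, 7, 9

DFS with gray/black marking from 7:
7 gray
  4 gray
    8 gray
      2 gray
      2 black
    8 black
    4→2: 2 black — skip
    9 gray
      9→2: 2 black — skip
      0 gray
        5 gray
          5→2: 2 black — skip
          5→7: 7 is gray → back edge
Back edge closes the cycle 7 → 4 → 9 → 0 → 5 → 7; its vertices are {0, 4, 5, 7, 9}.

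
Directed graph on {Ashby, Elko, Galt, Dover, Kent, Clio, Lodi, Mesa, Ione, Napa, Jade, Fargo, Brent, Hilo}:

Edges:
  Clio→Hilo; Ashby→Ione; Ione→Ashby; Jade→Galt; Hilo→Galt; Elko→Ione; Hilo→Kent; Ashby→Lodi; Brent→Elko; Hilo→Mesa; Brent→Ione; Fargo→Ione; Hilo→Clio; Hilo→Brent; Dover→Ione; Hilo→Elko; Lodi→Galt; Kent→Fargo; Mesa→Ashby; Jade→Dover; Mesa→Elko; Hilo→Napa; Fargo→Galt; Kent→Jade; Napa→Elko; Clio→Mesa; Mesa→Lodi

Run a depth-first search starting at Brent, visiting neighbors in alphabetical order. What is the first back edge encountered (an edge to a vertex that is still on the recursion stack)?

DFS from Brent (visiting neighbors in alphabetical order); mark gray on enter, black on exit:
Brent gray
  Elko gray
    Ione gray
      Ashby gray
        Ashby→Ione: Ione is gray → back edge
First back edge: Ashby → Ione.

Ashby→Ione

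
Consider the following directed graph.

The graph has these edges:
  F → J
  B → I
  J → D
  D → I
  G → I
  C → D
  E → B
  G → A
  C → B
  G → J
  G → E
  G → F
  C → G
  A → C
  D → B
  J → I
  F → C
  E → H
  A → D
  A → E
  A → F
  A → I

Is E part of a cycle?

E lies on a cycle iff there is a path from E back to itself.
Exploring from E, it never reaches itself; equivalently, its strongly connected component is a singleton.

No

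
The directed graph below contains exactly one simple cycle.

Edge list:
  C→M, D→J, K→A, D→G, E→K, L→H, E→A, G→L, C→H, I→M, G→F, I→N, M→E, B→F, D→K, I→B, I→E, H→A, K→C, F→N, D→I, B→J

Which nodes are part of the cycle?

C, E, K, M

DFS with gray/black marking from K:
K gray
  A gray
  A black
  C gray
    H gray
      H→A: A black — skip
    H black
    M gray
      E gray
        E→A: A black — skip
        E→K: K is gray → back edge
Back edge closes the cycle K → C → M → E → K; its vertices are {C, E, K, M}.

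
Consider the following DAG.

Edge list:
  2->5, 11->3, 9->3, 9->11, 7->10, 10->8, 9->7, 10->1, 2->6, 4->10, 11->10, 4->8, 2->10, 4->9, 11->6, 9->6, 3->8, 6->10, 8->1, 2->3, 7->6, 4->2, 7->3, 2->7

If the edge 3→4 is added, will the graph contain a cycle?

Yes

Adding 3→4 creates a cycle iff 4 can already reach 3.
Path from 4: 4 → 9 → 3.
So 4 → … → 3 → 4 is a cycle.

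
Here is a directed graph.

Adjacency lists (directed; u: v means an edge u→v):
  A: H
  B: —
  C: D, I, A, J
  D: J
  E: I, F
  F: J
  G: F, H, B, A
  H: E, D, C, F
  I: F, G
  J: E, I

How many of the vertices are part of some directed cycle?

9

A vertex is on a directed cycle iff it belongs to a strongly connected component of size ≥ 2 (or has a self-loop).
The vertices on cycles are {A, C, D, E, F, G, H, I, J} — 9 in total.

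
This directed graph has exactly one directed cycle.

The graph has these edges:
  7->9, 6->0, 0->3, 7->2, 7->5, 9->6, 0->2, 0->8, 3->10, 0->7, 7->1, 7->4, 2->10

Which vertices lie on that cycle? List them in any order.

0, 6, 7, 9

DFS with gray/black marking from 0:
0 gray
  8 gray
  8 black
  7 gray
    5 gray
    5 black
    9 gray
      6 gray
        6→0: 0 is gray → back edge
Back edge closes the cycle 0 → 7 → 9 → 6 → 0; its vertices are {0, 6, 7, 9}.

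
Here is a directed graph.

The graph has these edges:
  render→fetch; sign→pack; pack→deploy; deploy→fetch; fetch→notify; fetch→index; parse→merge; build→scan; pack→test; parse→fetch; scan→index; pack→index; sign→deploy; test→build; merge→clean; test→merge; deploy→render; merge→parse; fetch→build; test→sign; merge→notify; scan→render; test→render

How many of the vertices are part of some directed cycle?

9

A vertex is on a directed cycle iff it belongs to a strongly connected component of size ≥ 2 (or has a self-loop).
The vertices on cycles are {pack, scan, sign, test, build, fetch, merge, parse, render} — 9 in total.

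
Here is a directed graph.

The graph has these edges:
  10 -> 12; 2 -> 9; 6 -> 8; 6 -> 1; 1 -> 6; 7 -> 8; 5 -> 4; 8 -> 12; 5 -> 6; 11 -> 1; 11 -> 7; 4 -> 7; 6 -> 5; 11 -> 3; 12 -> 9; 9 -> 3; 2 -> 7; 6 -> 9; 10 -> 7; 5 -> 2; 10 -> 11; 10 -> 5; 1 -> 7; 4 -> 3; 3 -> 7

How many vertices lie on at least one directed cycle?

8

A vertex is on a directed cycle iff it belongs to a strongly connected component of size ≥ 2 (or has a self-loop).
The vertices on cycles are {1, 3, 5, 6, 7, 8, 9, 12} — 8 in total.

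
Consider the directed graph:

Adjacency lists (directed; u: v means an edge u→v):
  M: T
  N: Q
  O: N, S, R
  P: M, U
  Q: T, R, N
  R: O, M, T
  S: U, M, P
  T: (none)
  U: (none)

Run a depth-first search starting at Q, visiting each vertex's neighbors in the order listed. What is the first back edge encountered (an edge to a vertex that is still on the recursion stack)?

N->Q

DFS from Q (visiting each vertex's neighbors in the order listed); mark gray on enter, black on exit:
Q gray
  T gray
  T black
  R gray
    O gray
      N gray
        N→Q: Q is gray → back edge
First back edge: N → Q.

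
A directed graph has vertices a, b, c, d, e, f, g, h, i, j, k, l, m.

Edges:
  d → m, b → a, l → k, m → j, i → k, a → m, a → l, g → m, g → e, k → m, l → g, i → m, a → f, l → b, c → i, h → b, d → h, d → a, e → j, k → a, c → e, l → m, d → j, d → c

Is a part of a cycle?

Yes

a is on a cycle iff a can reach itself via ≥1 edge.
a → l → k → a — yes.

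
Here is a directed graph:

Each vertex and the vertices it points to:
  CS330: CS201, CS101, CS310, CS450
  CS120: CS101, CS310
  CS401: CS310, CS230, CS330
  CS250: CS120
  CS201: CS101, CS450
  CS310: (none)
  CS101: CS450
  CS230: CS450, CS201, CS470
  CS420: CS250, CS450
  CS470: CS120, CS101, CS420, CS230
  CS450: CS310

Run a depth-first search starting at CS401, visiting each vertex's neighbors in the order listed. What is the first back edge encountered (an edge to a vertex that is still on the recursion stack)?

CS470→CS230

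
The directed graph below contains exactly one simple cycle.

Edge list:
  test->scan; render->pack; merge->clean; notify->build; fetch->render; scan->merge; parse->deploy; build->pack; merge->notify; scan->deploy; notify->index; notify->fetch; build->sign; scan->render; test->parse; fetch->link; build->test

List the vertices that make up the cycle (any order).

scan, test, build, merge, notify

DFS with gray/black marking from merge:
merge gray
  notify gray
    index gray
    index black
    fetch gray
      link gray
      link black
      render gray
        pack gray
        pack black
      render black
    fetch black
    build gray
      test gray
        parse gray
          deploy gray
          deploy black
        parse black
        scan gray
          scan→deploy: deploy black — skip
          scan→merge: merge is gray → back edge
Back edge closes the cycle merge → notify → build → test → scan → merge; its vertices are {scan, test, build, merge, notify}.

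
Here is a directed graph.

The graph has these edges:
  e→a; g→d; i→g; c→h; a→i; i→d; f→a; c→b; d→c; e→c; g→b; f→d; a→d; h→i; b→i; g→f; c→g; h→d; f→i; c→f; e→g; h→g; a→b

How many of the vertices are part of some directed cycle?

A vertex is on a directed cycle iff it belongs to a strongly connected component of size ≥ 2 (or has a self-loop).
The vertices on cycles are {a, b, c, d, f, g, h, i} — 8 in total.

8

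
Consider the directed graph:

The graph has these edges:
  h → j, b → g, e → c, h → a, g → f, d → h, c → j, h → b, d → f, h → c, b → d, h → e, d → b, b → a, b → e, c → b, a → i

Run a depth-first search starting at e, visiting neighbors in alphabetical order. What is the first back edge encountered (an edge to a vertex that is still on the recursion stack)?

d->b

DFS from e (visiting neighbors in alphabetical order); mark gray on enter, black on exit:
e gray
  c gray
    b gray
      a gray
        i gray
        i black
      a black
      d gray
        d→b: b is gray → back edge
First back edge: d → b.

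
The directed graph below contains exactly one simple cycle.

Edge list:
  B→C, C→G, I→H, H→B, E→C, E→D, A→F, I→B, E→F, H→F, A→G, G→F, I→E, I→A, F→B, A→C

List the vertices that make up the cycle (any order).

B, C, F, G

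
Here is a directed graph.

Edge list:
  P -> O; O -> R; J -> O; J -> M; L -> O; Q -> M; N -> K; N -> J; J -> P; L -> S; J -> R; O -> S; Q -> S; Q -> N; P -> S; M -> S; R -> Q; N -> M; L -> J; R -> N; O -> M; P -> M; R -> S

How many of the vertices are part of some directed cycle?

6

A vertex is on a directed cycle iff it belongs to a strongly connected component of size ≥ 2 (or has a self-loop).
The vertices on cycles are {J, N, O, P, Q, R} — 6 in total.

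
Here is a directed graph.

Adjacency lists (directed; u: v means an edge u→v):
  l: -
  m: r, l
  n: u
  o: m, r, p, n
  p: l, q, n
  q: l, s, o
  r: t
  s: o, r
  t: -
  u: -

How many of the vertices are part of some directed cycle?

4

A vertex is on a directed cycle iff it belongs to a strongly connected component of size ≥ 2 (or has a self-loop).
The vertices on cycles are {o, p, q, s} — 4 in total.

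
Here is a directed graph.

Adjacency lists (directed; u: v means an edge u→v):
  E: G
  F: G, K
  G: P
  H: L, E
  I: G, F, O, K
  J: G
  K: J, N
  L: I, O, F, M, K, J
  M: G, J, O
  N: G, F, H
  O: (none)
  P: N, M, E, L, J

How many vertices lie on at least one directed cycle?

11

A vertex is on a directed cycle iff it belongs to a strongly connected component of size ≥ 2 (or has a self-loop).
The vertices on cycles are {E, F, G, H, I, J, K, L, M, N, P} — 11 in total.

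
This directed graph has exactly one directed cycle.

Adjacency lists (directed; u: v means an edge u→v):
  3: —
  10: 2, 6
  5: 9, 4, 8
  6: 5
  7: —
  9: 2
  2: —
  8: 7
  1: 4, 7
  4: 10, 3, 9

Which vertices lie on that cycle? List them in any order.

DFS with gray/black marking from 4:
4 gray
  10 gray
    2 gray
    2 black
    6 gray
      5 gray
        9 gray
          9→2: 2 black — skip
        9 black
        5→4: 4 is gray → back edge
Back edge closes the cycle 4 → 10 → 6 → 5 → 4; its vertices are {4, 5, 6, 10}.

4, 5, 6, 10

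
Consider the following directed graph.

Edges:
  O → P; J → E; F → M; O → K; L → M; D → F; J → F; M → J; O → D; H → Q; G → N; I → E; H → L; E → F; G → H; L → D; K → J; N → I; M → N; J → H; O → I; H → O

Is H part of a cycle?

H is on a cycle iff H can reach itself via ≥1 edge.
H → L → M → J → H — yes.

Yes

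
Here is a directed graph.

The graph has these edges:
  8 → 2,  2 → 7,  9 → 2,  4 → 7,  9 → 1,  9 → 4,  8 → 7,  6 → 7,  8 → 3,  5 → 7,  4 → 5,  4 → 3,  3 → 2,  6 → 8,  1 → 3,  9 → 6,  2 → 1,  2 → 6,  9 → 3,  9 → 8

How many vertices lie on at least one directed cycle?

5

A vertex is on a directed cycle iff it belongs to a strongly connected component of size ≥ 2 (or has a self-loop).
The vertices on cycles are {1, 2, 3, 6, 8} — 5 in total.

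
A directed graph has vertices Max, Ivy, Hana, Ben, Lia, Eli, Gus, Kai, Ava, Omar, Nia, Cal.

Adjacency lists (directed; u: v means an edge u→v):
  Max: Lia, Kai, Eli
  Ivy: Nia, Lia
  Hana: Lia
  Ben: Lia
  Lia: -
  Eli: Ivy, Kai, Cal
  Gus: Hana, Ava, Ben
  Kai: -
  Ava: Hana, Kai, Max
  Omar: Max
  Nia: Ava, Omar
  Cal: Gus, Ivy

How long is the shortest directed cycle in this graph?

5

For each vertex v, BFS finds the shortest path from v back to v.
The shortest such closed walk is Eli → Ivy → Nia → Ava → Max → Eli, length 5.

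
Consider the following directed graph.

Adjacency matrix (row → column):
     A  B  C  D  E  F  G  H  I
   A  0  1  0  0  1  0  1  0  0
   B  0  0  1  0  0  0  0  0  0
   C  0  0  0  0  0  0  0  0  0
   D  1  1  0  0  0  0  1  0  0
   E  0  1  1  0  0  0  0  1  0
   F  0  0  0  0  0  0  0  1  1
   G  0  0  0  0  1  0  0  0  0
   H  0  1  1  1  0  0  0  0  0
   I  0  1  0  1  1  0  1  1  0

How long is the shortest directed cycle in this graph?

4

For each vertex v, BFS finds the shortest path from v back to v.
The shortest such closed walk is H → D → G → E → H, length 4.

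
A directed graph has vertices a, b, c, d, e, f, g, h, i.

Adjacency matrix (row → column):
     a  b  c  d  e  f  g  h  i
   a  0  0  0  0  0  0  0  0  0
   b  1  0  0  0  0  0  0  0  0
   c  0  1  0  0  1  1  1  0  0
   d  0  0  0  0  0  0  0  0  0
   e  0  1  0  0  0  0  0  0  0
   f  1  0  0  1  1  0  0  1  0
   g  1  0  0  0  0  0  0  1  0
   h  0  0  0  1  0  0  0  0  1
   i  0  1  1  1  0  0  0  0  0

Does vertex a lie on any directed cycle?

a lies on a cycle iff there is a path from a back to itself.
Exploring from a, it never reaches itself; equivalently, its strongly connected component is a singleton.

No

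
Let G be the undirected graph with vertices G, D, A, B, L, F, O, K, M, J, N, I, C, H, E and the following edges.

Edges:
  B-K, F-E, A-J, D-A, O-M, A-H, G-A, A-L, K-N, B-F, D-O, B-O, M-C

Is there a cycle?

DFS, tracking each vertex's parent; an edge to a visited non-parent vertex closes a cycle.
Start from A:
visit A (parent –)
  visit G (parent A)
    G–A: parent, skip
  visit H (parent A)
    H–A: parent, skip
  visit J (parent A)
    J–A: parent, skip
  visit L (parent A)
    L–A: parent, skip
  visit D (parent A)
    D–A: parent, skip
    visit O (parent D)
      visit B (parent O)
        visit K (parent B)
          visit N (parent K)
            N–K: parent, skip
          K–B: parent, skip
        B–O: parent, skip
        visit F (parent B)
          F–B: parent, skip
          visit E (parent F)
            E–F: parent, skip
      visit M (parent O)
        M–O: parent, skip
        visit C (parent M)
          C–M: parent, skip
      O–D: parent, skip
visit I (parent –)
No non-parent visited neighbor found — the graph is a forest.

No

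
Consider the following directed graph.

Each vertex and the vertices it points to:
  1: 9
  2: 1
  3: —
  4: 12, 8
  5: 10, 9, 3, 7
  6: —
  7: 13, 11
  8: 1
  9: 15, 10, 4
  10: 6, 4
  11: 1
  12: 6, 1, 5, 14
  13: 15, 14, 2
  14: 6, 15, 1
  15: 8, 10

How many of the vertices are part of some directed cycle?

13

A vertex is on a directed cycle iff it belongs to a strongly connected component of size ≥ 2 (or has a self-loop).
The vertices on cycles are {1, 2, 4, 5, 7, 8, 9, 10, 11, 12, 13, 14, 15} — 13 in total.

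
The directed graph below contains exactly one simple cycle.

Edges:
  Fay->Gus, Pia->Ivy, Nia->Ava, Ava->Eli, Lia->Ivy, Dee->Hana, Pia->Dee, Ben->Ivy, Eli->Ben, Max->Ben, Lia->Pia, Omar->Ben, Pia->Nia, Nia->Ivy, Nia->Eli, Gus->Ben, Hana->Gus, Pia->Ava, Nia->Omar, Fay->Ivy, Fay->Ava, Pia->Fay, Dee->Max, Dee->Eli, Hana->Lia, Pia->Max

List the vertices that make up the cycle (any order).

DFS with gray/black marking from Pia:
Pia gray
  Ava gray
    Eli gray
      Ben gray
        Ivy gray
        Ivy black
      Ben black
    Eli black
  Ava black
  Max gray
    Max→Ben: Ben black — skip
  Max black
  Pia→Ivy: Ivy black — skip
  Dee gray
    Dee→Eli: Eli black — skip
    Hana gray
      Lia gray
        Lia→Pia: Pia is gray → back edge
Back edge closes the cycle Pia → Dee → Hana → Lia → Pia; its vertices are {Dee, Lia, Pia, Hana}.

Dee, Lia, Pia, Hana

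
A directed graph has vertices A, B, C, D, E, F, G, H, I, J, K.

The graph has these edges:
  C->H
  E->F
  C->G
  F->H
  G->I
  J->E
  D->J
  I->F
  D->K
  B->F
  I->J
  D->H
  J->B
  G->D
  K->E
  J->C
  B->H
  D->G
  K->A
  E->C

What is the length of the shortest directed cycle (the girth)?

For each vertex v, BFS finds the shortest path from v back to v.
The shortest such closed walk is G → D → G, length 2.

2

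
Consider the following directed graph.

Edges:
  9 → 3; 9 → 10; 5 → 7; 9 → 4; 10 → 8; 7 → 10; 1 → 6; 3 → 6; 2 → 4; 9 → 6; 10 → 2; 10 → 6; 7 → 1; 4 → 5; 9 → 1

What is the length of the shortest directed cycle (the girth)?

For each vertex v, BFS finds the shortest path from v back to v.
The shortest such closed walk is 4 → 5 → 7 → 10 → 2 → 4, length 5.

5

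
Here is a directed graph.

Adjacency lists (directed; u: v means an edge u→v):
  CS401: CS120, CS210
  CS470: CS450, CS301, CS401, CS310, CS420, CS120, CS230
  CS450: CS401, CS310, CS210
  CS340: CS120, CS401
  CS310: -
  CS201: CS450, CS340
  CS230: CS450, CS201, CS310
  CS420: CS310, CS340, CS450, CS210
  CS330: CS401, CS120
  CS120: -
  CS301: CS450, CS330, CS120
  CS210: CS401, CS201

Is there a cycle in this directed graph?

Yes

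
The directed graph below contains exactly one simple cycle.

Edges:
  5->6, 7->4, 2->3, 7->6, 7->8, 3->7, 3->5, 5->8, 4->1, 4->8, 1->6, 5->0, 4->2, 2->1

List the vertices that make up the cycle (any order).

DFS with gray/black marking from 3:
3 gray
  5 gray
    6 gray
    6 black
    0 gray
    0 black
    8 gray
    8 black
  5 black
  7 gray
    4 gray
      1 gray
        1→6: 6 black — skip
      1 black
      4→8: 8 black — skip
      2 gray
        2→3: 3 is gray → back edge
Back edge closes the cycle 3 → 7 → 4 → 2 → 3; its vertices are {2, 3, 4, 7}.

2, 3, 4, 7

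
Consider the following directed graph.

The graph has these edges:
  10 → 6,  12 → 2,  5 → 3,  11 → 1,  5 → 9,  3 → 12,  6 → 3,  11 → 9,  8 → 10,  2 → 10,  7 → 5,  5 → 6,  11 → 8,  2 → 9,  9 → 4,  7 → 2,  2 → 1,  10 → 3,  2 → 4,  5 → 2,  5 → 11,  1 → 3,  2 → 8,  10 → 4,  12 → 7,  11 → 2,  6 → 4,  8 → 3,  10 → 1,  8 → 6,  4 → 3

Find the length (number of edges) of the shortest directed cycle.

4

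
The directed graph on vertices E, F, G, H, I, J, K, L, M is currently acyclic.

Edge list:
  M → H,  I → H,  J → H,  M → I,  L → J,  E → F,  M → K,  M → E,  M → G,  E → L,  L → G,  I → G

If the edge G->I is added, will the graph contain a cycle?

Adding G→I creates a cycle iff I can already reach G.
Path from I: I → G.
So I → … → G → I is a cycle.

Yes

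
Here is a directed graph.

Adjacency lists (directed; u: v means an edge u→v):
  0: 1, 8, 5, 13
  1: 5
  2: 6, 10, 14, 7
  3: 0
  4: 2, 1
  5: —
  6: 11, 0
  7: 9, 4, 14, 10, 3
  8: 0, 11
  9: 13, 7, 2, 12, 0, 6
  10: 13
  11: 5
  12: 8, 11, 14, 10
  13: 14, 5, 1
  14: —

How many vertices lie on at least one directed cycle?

A vertex is on a directed cycle iff it belongs to a strongly connected component of size ≥ 2 (or has a self-loop).
The vertices on cycles are {0, 2, 4, 7, 8, 9} — 6 in total.

6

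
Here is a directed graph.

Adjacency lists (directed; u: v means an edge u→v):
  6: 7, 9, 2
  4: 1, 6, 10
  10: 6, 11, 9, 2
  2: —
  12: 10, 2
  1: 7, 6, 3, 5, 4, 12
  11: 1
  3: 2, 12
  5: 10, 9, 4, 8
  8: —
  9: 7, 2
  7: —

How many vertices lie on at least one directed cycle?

A vertex is on a directed cycle iff it belongs to a strongly connected component of size ≥ 2 (or has a self-loop).
The vertices on cycles are {1, 3, 4, 5, 10, 11, 12} — 7 in total.

7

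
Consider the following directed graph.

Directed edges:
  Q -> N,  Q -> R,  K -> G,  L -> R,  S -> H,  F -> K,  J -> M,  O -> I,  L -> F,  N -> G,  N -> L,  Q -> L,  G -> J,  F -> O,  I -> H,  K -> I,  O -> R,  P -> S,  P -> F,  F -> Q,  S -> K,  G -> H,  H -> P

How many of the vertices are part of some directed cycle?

A vertex is on a directed cycle iff it belongs to a strongly connected component of size ≥ 2 (or has a self-loop).
The vertices on cycles are {F, G, H, I, K, L, N, O, P, Q, S} — 11 in total.

11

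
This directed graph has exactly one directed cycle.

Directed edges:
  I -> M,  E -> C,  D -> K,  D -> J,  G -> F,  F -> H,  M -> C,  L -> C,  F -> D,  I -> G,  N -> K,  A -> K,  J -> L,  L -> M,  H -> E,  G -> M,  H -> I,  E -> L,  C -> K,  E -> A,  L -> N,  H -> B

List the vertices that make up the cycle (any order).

DFS with gray/black marking from F:
F gray
  H gray
    I gray
      G gray
        G→F: F is gray → back edge
Back edge closes the cycle F → H → I → G → F; its vertices are {F, G, H, I}.

F, G, H, I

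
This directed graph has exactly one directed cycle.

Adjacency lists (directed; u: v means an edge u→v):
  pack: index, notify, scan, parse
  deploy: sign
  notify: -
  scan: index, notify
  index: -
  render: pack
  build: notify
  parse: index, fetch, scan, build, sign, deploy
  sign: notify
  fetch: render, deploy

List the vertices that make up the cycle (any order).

DFS with gray/black marking from parse:
parse gray
  index gray
  index black
  fetch gray
    render gray
      pack gray
        pack→index: index black — skip
        notify gray
        notify black
        scan gray
          scan→index: index black — skip
          scan→notify: notify black — skip
        scan black
        pack→parse: parse is gray → back edge
Back edge closes the cycle parse → fetch → render → pack → parse; its vertices are {pack, fetch, parse, render}.

pack, fetch, parse, render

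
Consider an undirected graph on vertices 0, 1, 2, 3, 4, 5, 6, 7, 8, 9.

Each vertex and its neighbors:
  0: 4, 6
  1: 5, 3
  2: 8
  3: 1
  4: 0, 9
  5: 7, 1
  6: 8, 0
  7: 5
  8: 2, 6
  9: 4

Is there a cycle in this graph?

No

DFS, tracking each vertex's parent; an edge to a visited non-parent vertex closes a cycle.
Start from 6:
visit 6 (parent –)
  visit 8 (parent 6)
    visit 2 (parent 8)
      2–8: parent, skip
    8–6: parent, skip
  visit 0 (parent 6)
    visit 4 (parent 0)
      4–0: parent, skip
      visit 9 (parent 4)
        9–4: parent, skip
    0–6: parent, skip
visit 1 (parent –)
  visit 5 (parent 1)
    visit 7 (parent 5)
      7–5: parent, skip
    5–1: parent, skip
  visit 3 (parent 1)
    3–1: parent, skip
No non-parent visited neighbor found — the graph is a forest.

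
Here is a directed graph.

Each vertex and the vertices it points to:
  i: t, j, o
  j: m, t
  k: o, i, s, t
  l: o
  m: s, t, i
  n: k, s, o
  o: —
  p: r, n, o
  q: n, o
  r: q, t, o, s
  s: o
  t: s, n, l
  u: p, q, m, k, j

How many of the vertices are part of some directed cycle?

6

A vertex is on a directed cycle iff it belongs to a strongly connected component of size ≥ 2 (or has a self-loop).
The vertices on cycles are {i, j, k, m, n, t} — 6 in total.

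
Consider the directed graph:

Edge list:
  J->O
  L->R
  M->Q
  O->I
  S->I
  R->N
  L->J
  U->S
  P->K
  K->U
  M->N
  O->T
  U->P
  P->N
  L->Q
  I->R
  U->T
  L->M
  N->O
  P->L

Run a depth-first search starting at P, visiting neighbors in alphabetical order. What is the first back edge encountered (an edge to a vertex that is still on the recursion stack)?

DFS from P (visiting neighbors in alphabetical order); mark gray on enter, black on exit:
P gray
  K gray
    U gray
      U→P: P is gray → back edge
First back edge: U → P.

U->P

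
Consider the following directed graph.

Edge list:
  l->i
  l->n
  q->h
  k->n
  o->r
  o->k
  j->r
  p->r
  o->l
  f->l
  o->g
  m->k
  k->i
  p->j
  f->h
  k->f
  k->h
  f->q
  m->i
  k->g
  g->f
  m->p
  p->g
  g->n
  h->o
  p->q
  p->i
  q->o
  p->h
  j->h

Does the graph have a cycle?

Yes

DFS with white/gray/black marking, starting from g:
g gray
  n gray
  n black
  f gray
    q gray
      o gray
        o→g: g is gray → back edge
Back edge found, so a cycle exists: g → f → q → o → g.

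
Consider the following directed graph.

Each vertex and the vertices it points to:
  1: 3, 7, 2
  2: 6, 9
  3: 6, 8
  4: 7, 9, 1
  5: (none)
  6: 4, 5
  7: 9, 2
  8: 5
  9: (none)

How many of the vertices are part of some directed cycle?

6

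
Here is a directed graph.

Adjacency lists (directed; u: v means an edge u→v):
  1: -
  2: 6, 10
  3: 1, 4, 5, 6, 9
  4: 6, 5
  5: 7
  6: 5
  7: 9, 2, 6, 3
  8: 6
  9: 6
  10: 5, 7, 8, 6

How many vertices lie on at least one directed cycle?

9

A vertex is on a directed cycle iff it belongs to a strongly connected component of size ≥ 2 (or has a self-loop).
The vertices on cycles are {2, 3, 4, 5, 6, 7, 8, 9, 10} — 9 in total.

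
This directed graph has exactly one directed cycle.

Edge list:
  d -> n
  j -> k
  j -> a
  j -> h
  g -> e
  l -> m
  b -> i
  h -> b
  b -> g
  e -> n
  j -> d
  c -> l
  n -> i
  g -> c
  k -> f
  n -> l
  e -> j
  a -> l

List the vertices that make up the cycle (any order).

DFS with gray/black marking from g:
g gray
  e gray
    n gray
      i gray
      i black
      l gray
        m gray
        m black
      l black
    n black
    j gray
      h gray
        b gray
          b→g: g is gray → back edge
Back edge closes the cycle g → e → j → h → b → g; its vertices are {b, e, g, h, j}.

b, e, g, h, j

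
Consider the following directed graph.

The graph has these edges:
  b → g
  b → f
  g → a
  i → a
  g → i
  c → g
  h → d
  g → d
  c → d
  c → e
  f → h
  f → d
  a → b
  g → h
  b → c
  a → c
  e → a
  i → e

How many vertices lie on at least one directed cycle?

A vertex is on a directed cycle iff it belongs to a strongly connected component of size ≥ 2 (or has a self-loop).
The vertices on cycles are {a, b, c, e, g, i} — 6 in total.

6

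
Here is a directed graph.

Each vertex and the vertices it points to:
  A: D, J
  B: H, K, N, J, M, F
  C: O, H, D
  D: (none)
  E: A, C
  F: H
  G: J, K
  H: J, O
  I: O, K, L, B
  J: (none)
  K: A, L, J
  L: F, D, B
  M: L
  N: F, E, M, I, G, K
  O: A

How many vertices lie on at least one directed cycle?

A vertex is on a directed cycle iff it belongs to a strongly connected component of size ≥ 2 (or has a self-loop).
The vertices on cycles are {B, G, I, K, L, M, N} — 7 in total.

7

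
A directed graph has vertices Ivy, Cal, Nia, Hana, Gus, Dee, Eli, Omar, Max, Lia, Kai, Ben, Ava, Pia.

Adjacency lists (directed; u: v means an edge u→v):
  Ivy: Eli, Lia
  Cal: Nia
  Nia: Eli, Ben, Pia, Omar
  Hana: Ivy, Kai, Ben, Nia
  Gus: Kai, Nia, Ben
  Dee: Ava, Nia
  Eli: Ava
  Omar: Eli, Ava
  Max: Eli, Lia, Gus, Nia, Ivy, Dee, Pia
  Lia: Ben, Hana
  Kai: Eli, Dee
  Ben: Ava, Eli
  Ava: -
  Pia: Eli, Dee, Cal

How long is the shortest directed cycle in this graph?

3

For each vertex v, BFS finds the shortest path from v back to v.
The shortest such closed walk is Pia → Cal → Nia → Pia, length 3.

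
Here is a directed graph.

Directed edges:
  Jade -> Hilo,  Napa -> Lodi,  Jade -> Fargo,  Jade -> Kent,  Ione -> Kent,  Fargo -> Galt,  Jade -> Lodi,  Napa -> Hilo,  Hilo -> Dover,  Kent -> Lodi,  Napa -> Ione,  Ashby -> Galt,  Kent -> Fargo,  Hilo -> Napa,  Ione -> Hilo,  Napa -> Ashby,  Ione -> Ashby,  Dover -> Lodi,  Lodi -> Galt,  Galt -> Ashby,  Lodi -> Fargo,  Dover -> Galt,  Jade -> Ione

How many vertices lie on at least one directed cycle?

5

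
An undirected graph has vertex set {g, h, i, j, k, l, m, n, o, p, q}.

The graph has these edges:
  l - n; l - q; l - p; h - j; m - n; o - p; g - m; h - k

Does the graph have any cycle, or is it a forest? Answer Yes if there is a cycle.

No

DFS, tracking each vertex's parent; an edge to a visited non-parent vertex closes a cycle.
Start from n:
visit n (parent –)
  visit l (parent n)
    visit p (parent l)
      p–l: parent, skip
      visit o (parent p)
        o–p: parent, skip
    visit q (parent l)
      q–l: parent, skip
    l–n: parent, skip
  visit m (parent n)
    visit g (parent m)
      g–m: parent, skip
    m–n: parent, skip
visit h (parent –)
  visit k (parent h)
    k–h: parent, skip
  visit j (parent h)
    j–h: parent, skip
visit i (parent –)
No non-parent visited neighbor found — the graph is a forest.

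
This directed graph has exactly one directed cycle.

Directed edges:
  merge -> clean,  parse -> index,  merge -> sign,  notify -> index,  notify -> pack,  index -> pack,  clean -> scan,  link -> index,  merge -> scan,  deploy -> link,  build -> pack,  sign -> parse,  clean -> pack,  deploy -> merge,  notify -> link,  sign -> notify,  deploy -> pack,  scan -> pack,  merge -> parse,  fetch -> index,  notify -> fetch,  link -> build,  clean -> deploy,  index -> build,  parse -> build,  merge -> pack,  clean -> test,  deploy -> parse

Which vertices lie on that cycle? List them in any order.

DFS with gray/black marking from clean:
clean gray
  pack gray
  pack black
  test gray
  test black
  deploy gray
    parse gray
      build gray
        build→pack: pack black — skip
      build black
      index gray
        index→build: build black — skip
        index→pack: pack black — skip
      index black
    parse black
    merge gray
      sign gray
        notify gray
          notify→pack: pack black — skip
          link gray
            link→build: build black — skip
            link→index: index black — skip
          link black
          fetch gray
            fetch→index: index black — skip
          fetch black
          notify→index: index black — skip
        notify black
        sign→parse: parse black — skip
      sign black
      merge→pack: pack black — skip
      merge→parse: parse black — skip
      scan gray
        scan→pack: pack black — skip
      scan black
      merge→clean: clean is gray → back edge
Back edge closes the cycle clean → deploy → merge → clean; its vertices are {clean, merge, deploy}.

clean, merge, deploy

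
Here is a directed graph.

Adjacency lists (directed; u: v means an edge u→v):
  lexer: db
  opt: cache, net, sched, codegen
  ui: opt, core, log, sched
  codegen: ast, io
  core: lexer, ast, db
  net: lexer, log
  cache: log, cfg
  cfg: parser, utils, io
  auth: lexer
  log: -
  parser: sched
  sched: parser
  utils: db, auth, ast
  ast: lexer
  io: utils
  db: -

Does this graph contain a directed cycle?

Yes

DFS with white/gray/black marking, starting from cfg:
cfg gray
  parser gray
    sched gray
      sched→parser: parser is gray → back edge
Back edge found, so a cycle exists: parser → sched → parser.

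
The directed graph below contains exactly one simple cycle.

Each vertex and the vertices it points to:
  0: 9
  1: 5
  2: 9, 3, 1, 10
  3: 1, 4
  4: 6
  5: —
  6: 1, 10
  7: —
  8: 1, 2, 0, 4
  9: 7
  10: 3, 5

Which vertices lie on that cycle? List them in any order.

3, 4, 6, 10

DFS with gray/black marking from 4:
4 gray
  6 gray
    1 gray
      5 gray
      5 black
    1 black
    10 gray
      3 gray
        3→1: 1 black — skip
        3→4: 4 is gray → back edge
Back edge closes the cycle 4 → 6 → 10 → 3 → 4; its vertices are {3, 4, 6, 10}.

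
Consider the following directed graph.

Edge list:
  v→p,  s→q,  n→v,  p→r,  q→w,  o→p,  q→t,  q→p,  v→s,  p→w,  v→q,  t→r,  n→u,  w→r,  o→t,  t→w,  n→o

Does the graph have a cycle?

No

DFS with white/gray/black marking, starting from o:
o gray
  p gray
    w gray
      r gray
      r black
    w black
    p→r: r black — skip
  p black
  t gray
    t→w: w black — skip
    t→r: r black — skip
  t black
o black
s gray
  q gray
    q→w: w black — skip
    q→t: t black — skip
    q→p: p black — skip
  q black
s black
n gray
  n→o: o black — skip
  u gray
  u black
  v gray
    v→p: p black — skip
    v→s: s black — skip
    v→q: q black — skip
  v black
n black
Every edge goes to a white or black vertex — no back edge, so the graph is acyclic.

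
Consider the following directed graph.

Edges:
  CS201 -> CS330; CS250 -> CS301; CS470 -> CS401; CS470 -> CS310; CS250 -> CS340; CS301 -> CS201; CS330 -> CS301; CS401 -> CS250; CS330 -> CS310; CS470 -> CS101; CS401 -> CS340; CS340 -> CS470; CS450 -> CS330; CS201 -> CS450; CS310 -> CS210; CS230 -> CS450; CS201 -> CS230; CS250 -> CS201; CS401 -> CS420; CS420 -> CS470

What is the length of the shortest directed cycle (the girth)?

For each vertex v, BFS finds the shortest path from v back to v.
The shortest such closed walk is CS401 → CS420 → CS470 → CS401, length 3.

3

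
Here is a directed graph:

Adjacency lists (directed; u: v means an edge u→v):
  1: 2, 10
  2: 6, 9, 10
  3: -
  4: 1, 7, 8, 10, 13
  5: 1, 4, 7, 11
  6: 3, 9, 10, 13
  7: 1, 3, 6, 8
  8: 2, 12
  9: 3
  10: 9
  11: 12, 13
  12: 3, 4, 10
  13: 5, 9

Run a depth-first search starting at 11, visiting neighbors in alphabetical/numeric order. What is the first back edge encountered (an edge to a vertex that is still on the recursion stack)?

5->1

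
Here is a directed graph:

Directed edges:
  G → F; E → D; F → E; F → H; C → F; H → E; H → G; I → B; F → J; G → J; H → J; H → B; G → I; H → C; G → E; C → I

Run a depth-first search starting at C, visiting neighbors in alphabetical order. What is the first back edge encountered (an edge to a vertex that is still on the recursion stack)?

DFS from C (visiting neighbors in alphabetical order); mark gray on enter, black on exit:
C gray
  F gray
    E gray
      D gray
      D black
    E black
    H gray
      B gray
      B black
      H→C: C is gray → back edge
First back edge: H → C.

H->C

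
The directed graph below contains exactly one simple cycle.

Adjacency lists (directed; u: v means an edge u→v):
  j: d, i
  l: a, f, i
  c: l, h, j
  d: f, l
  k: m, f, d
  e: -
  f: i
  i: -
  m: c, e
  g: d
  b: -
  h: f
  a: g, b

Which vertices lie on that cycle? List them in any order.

DFS with gray/black marking from l:
l gray
  a gray
    g gray
      d gray
        f gray
          i gray
          i black
        f black
        d→l: l is gray → back edge
Back edge closes the cycle l → a → g → d → l; its vertices are {a, d, g, l}.

a, d, g, l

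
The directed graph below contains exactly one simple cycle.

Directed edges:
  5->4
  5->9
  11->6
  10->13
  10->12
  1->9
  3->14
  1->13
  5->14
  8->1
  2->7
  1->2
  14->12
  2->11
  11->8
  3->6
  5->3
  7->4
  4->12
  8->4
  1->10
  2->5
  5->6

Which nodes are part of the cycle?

1, 2, 8, 11

DFS with gray/black marking from 1:
1 gray
  13 gray
  13 black
  10 gray
    10→13: 13 black — skip
    12 gray
    12 black
  10 black
  9 gray
  9 black
  2 gray
    5 gray
      3 gray
        6 gray
        6 black
        14 gray
          14→12: 12 black — skip
        14 black
      3 black
      4 gray
        4→12: 12 black — skip
      4 black
      5→14: 14 black — skip
      5→6: 6 black — skip
      5→9: 9 black — skip
    5 black
    7 gray
      7→4: 4 black — skip
    7 black
    11 gray
      8 gray
        8→4: 4 black — skip
        8→1: 1 is gray → back edge
Back edge closes the cycle 1 → 2 → 11 → 8 → 1; its vertices are {1, 2, 8, 11}.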